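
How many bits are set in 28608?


0b110111111000000 has 8 set bits

8


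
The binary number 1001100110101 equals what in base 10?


1001100110101 in decimal = 4917

4917


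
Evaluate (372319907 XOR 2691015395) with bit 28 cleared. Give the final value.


Step 1: 372319907 ^ 2691015395 = 3058992192
Step 2: 3058992192 & ~(1 << 28) = 2790556736

2790556736


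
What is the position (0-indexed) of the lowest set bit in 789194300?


0b101111000010100010011000111100. Lowest set bit at position 2

2


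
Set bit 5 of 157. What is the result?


157 | (1 << 5) = 157 | 32 = 189

189


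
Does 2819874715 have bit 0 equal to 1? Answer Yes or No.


0b10101000000100111101111110011011, bit 0 = 1. Yes

Yes


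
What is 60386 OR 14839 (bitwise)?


0b1110101111100010 | 0b11100111110111 = 0b1111101111110111 = 64503

64503


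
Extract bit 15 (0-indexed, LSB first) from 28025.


0b110110101111001, position 15 = 0

0


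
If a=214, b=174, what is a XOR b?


214 ^ 174 = 120

120


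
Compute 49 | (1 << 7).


49 | (1 << 7) = 49 | 128 = 177

177


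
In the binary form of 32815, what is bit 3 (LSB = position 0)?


0b1000000000101111, position 3 = 1

1


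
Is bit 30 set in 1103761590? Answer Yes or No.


0b1000001110010100001000010110110, bit 30 = 1. Yes

Yes


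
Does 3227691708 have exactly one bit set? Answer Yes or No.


0b11000000011000101010101010111100. Multiple bits set => No

No


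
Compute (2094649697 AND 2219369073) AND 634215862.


Step 1: 2094649697 & 2219369073 = 71876705
Step 2: 71876705 & 634215862 = 71843872

71843872


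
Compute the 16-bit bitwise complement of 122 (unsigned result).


~0b1111010 = 0b1111111110000101 = 65413 (16-bit unsigned)

65413


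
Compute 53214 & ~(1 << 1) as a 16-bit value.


53214 & ~(1 << 1) = 53212

53212


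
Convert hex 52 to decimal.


52 hex = 82 decimal

82


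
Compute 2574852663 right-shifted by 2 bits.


0b10011001011110010010001000110111 >> 2 = 0b100110010111100100100010001101 = 643713165

643713165


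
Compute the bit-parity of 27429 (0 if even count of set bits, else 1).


0b110101100100101 has 8 ones => parity 0

0


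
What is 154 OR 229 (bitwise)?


0b10011010 | 0b11100101 = 0b11111111 = 255

255


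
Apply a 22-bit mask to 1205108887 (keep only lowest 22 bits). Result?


1205108887 & 4194303 = 1343639

1343639


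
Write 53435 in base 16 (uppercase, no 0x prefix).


53435 = D0BB hex

D0BB


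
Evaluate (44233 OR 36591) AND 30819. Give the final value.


Step 1: 44233 | 36591 = 44783
Step 2: 44783 & 30819 = 10339

10339


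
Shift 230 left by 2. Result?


0b11100110 << 2 = 0b1110011000 = 920

920


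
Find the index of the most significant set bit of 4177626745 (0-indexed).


0b11111001000000011000011001111001. Highest set bit at position 31

31


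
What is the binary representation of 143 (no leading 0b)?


143 = 10001111 in binary

10001111


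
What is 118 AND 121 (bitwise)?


0b1110110 & 0b1111001 = 0b1110000 = 112

112


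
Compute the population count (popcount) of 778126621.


0b101110011000010100010100011101 has 14 set bits

14


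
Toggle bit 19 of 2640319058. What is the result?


2640319058 ^ (1 << 19) = 2640319058 ^ 524288 = 2640843346

2640843346


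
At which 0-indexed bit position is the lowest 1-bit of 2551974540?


0b10011000000111000000101010001100. Lowest set bit at position 2

2


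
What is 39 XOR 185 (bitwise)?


0b100111 ^ 0b10111001 = 0b10011110 = 158

158


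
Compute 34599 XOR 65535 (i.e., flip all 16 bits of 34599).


34599 ^ 65535 = 30936

30936


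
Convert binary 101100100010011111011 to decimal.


101100100010011111011 in decimal = 1459451

1459451


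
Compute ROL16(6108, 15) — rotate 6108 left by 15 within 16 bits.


Rotate 0b1011111011100 left by 15 (16-bit) = 0b101111101110 = 3054

3054


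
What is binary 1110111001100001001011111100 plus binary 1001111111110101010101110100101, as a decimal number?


1110111001100001001011111100 + 1001111111110101010101110100101 = 1011110111000001011111010100001 = 1591787169

1591787169


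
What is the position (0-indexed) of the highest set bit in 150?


0b10010110. Highest set bit at position 7

7


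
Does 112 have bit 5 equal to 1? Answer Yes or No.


0b1110000, bit 5 = 1. Yes

Yes


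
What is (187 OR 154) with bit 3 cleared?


Step 1: 187 | 154 = 187
Step 2: 187 & ~(1 << 3) = 179

179


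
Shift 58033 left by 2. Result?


0b1110001010110001 << 2 = 0b111000101011000100 = 232132

232132


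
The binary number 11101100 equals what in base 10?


11101100 in decimal = 236

236


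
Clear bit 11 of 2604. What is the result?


2604 & ~(1 << 11) = 556

556


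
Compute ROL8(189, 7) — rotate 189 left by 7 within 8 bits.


Rotate 0b10111101 left by 7 (8-bit) = 0b11011110 = 222

222


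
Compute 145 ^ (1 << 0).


145 ^ (1 << 0) = 145 ^ 1 = 144

144


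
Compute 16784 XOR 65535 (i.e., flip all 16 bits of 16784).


16784 ^ 65535 = 48751

48751


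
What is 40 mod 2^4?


40 & 15 = 8

8


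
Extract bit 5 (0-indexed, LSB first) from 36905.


0b1001000000101001, position 5 = 1

1


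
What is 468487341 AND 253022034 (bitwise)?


0b11011111011001000110010101101 & 0b1111000101001100111101010010 = 0b1011000001001000110000000000 = 184847360

184847360


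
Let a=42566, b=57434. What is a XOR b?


42566 ^ 57434 = 17948

17948


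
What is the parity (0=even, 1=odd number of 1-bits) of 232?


0b11101000 has 4 ones => parity 0

0


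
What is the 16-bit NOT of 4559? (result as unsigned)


~0b1000111001111 = 0b1110111000110000 = 60976 (16-bit unsigned)

60976


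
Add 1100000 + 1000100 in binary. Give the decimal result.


1100000 + 1000100 = 10100100 = 164

164


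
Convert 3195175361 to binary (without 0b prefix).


3195175361 = 10111110011100101000000111000001 in binary

10111110011100101000000111000001


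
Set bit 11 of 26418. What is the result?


26418 | (1 << 11) = 26418 | 2048 = 28466

28466


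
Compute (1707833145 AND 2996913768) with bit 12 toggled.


Step 1: 1707833145 & 2996913768 = 545343016
Step 2: 545343016 ^ (1 << 12) = 545343016 ^ 4096 = 545347112

545347112


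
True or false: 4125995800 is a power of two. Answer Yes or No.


0b11110101111011011011001100011000. Multiple bits set => No

No


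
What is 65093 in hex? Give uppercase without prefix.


65093 = FE45 hex

FE45


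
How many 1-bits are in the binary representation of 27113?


0b110100111101001 has 9 set bits

9


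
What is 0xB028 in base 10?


B028 hex = 45096 decimal

45096


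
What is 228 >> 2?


0b11100100 >> 2 = 0b111001 = 57

57


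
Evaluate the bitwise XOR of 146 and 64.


0b10010010 ^ 0b1000000 = 0b11010010 = 210

210


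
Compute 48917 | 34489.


0b1011111100010101 | 0b1000011010111001 = 0b1011111110111101 = 49085

49085


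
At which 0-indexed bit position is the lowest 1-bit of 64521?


0b1111110000001001. Lowest set bit at position 0

0


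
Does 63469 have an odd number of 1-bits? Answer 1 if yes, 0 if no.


0b1111011111101101 has 13 ones => parity 1

1


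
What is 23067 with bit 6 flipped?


23067 ^ (1 << 6) = 23067 ^ 64 = 23131

23131


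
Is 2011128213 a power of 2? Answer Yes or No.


0b1110111110111110110000110010101. Multiple bits set => No

No


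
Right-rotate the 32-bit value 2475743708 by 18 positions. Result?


Rotate 0b10010011100100001101100111011100 right by 18 (32-bit) = 0b110110011101110010010011100100 = 913777892

913777892


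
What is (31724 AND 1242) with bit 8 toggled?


Step 1: 31724 & 1242 = 200
Step 2: 200 ^ (1 << 8) = 200 ^ 256 = 456

456


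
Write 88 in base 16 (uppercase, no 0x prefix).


88 = 58 hex

58


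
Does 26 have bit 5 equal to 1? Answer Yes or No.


0b11010, bit 5 = 0. No

No


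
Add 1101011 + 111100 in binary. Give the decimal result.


1101011 + 111100 = 10100111 = 167

167


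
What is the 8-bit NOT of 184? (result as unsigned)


~0b10111000 = 0b1000111 = 71 (8-bit unsigned)

71


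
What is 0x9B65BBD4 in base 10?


9B65BBD4 hex = 2607135700 decimal

2607135700


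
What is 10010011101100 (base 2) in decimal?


10010011101100 in decimal = 9452

9452


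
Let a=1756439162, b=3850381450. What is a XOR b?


1756439162 ^ 3850381450 = 2368801520

2368801520


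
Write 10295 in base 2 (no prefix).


10295 = 10100000110111 in binary

10100000110111


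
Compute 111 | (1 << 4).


111 | (1 << 4) = 111 | 16 = 127

127


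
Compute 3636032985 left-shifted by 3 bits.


0b11011000101110010111010111011001 << 3 = 0b11011000101110010111010111011001000 = 29088263880

29088263880


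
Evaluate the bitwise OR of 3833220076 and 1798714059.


0b11100100011110100100101111101100 | 0b1101011001101100011001011001011 = 0b11101111011111100111101111101111 = 4018043887

4018043887


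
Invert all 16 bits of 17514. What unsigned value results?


17514 ^ 65535 = 48021

48021


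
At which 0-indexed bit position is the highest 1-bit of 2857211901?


0b10101010010011011001011111111101. Highest set bit at position 31

31


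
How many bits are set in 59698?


0b1110100100110010 has 8 set bits

8


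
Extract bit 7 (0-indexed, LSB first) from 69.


0b1000101, position 7 = 0

0


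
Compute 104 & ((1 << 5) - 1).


104 & 31 = 8

8


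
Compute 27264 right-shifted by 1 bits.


0b110101010000000 >> 1 = 0b11010101000000 = 13632

13632


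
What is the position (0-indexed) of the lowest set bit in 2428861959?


0b10010000110001010111111000000111. Lowest set bit at position 0

0


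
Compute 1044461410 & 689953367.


0b111110010000010011011101100010 & 0b101001000111111101101001010111 = 0b101000000000010001001001000010 = 671158850

671158850


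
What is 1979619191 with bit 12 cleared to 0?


1979619191 & ~(1 << 12) = 1979615095

1979615095


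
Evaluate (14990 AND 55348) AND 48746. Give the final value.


Step 1: 14990 & 55348 = 6148
Step 2: 6148 & 48746 = 6144

6144


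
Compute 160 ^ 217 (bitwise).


0b10100000 ^ 0b11011001 = 0b1111001 = 121

121


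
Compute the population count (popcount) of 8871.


0b10001010100111 has 7 set bits

7


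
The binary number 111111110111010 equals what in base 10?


111111110111010 in decimal = 32698

32698


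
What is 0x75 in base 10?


75 hex = 117 decimal

117


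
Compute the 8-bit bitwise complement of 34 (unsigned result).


~0b100010 = 0b11011101 = 221 (8-bit unsigned)

221


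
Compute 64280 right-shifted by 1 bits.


0b1111101100011000 >> 1 = 0b111110110001100 = 32140

32140


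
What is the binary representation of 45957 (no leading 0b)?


45957 = 1011001110000101 in binary

1011001110000101


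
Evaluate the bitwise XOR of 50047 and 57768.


0b1100001101111111 ^ 0b1110000110101000 = 0b10001011010111 = 8919

8919


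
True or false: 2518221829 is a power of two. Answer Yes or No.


0b10010110000110010000010000000101. Multiple bits set => No

No


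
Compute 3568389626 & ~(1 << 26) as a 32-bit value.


3568389626 & ~(1 << 26) = 3501280762

3501280762


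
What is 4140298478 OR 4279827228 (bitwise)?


0b11110110110001111111000011101110 | 0b11111111000110001111101100011100 = 0b11111111110111111111101111111110 = 4292869118

4292869118


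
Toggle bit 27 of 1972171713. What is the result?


1972171713 ^ (1 << 27) = 1972171713 ^ 134217728 = 2106389441

2106389441


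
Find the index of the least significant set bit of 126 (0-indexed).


0b1111110. Lowest set bit at position 1

1


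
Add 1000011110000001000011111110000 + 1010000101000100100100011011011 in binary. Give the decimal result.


1000011110000001000011111110000 + 1010000101000100100100011011011 = 10010100011000101101000011001011 = 2489503947

2489503947


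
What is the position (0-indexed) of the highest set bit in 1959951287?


0b1110100110100100111101110110111. Highest set bit at position 30

30


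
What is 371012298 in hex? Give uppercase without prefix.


371012298 = 161D32CA hex

161D32CA


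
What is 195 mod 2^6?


195 & 63 = 3

3


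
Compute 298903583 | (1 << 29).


298903583 | (1 << 29) = 298903583 | 536870912 = 835774495

835774495


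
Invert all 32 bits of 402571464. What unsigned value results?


402571464 ^ 4294967295 = 3892395831

3892395831


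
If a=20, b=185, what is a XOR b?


20 ^ 185 = 173

173


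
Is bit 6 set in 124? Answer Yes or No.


0b1111100, bit 6 = 1. Yes

Yes


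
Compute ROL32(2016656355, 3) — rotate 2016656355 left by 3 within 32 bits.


Rotate 0b1111000001100111011101111100011 left by 3 (32-bit) = 0b11000001100111011101111100011011 = 3248348955

3248348955


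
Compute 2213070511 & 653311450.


0b10000011111010001100011010101111 & 0b100110111100001011110111011010 = 0b10111000001000010010001010 = 48268426

48268426


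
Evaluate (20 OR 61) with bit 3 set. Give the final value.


Step 1: 20 | 61 = 61
Step 2: 61 | (1 << 3) = 61 | 8 = 61

61


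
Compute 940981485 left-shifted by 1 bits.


0b111000000101100011110011101101 << 1 = 0b1110000001011000111100111011010 = 1881962970

1881962970


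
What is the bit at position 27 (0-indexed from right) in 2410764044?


0b10001111101100010101011100001100, position 27 = 1

1


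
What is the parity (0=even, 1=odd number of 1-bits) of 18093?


0b100011010101101 has 8 ones => parity 0

0


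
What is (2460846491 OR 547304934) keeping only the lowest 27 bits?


Step 1: 2460846491 | 547304934 = 2998910463
Step 2: 2998910463 & 134217727 = 46120447

46120447


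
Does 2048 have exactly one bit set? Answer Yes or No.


0b100000000000. Only one bit set => Yes

Yes


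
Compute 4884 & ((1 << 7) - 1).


4884 & 127 = 20

20


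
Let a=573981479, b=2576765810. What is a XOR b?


573981479 ^ 2576765810 = 3147829333

3147829333


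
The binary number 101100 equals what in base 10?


101100 in decimal = 44

44


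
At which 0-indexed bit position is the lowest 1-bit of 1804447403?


0b1101011100011011010111010101011. Lowest set bit at position 0

0


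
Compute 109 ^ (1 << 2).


109 ^ (1 << 2) = 109 ^ 4 = 105

105


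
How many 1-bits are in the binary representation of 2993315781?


0b10110010011010100101111111000101 has 18 set bits

18


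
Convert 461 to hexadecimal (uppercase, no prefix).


461 = 1CD hex

1CD


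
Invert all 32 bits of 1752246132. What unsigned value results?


1752246132 ^ 4294967295 = 2542721163

2542721163


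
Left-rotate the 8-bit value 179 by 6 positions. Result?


Rotate 0b10110011 left by 6 (8-bit) = 0b11101100 = 236

236


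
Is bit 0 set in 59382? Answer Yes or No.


0b1110011111110110, bit 0 = 0. No

No


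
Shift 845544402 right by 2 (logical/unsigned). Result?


0b110010011001011111101111010010 >> 2 = 0b1100100110010111111011110100 = 211386100

211386100


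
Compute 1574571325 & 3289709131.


0b1011101110110100000110100111101 & 0b11000100000101001111101001001011 = 0b1000100000100000000100000001001 = 1141901321

1141901321


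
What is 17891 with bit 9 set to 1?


17891 | (1 << 9) = 17891 | 512 = 18403

18403


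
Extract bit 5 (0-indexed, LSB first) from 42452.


0b1010010111010100, position 5 = 0

0


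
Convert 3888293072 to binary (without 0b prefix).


3888293072 = 11100111110000101010010011010000 in binary

11100111110000101010010011010000


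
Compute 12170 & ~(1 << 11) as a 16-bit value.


12170 & ~(1 << 11) = 10122

10122


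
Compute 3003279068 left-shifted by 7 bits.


0b10110011000000100110011011011100 << 7 = 0b101100110000001001100110110111000000000 = 384419720704

384419720704


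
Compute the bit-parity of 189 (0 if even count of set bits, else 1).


0b10111101 has 6 ones => parity 0

0


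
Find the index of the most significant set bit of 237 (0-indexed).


0b11101101. Highest set bit at position 7

7


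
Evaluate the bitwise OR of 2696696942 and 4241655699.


0b10100000101111000101010001101110 | 0b11111100110100101000011110010011 = 0b11111100111111101101011111111111 = 4244559871

4244559871


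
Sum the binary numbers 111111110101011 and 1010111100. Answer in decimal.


111111110101011 + 1010111100 = 1000001001100111 = 33383

33383


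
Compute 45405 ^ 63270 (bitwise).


0b1011000101011101 ^ 0b1111011100100110 = 0b100011001111011 = 18043

18043


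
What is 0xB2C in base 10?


B2C hex = 2860 decimal

2860


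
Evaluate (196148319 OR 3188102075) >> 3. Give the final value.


Step 1: 196148319 | 3188102075 = 3216441343
Step 2: 3216441343 >> 3 = 402055167

402055167


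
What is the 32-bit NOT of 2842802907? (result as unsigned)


~0b10101001011100011011101011011011 = 0b1010110100011100100010100100100 = 1452164388 (32-bit unsigned)

1452164388


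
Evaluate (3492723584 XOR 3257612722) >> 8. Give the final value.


Step 1: 3492723584 ^ 3257612722 = 302350898
Step 2: 302350898 >> 8 = 1181058

1181058


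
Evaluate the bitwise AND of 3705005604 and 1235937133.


0b11011100110101011110011000100100 & 0b1001001101010101110011101101101 = 0b1001000100000001110011000100100 = 1216407076

1216407076


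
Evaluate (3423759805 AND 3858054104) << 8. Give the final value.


Step 1: 3423759805 & 3858054104 = 3289393560
Step 2: 3289393560 << 8 = 842084751360

842084751360


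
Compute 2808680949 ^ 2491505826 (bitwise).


0b10100111011010010001000111110101 ^ 0b10010100100000010101110010100010 = 0b110011111010000100110101010111 = 870862167

870862167


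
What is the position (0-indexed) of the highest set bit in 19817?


0b100110101101001. Highest set bit at position 14

14


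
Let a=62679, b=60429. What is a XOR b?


62679 ^ 60429 = 6362

6362


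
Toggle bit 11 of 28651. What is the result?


28651 ^ (1 << 11) = 28651 ^ 2048 = 26603

26603


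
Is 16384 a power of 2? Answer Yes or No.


0b100000000000000. Only one bit set => Yes

Yes


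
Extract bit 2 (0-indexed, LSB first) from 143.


0b10001111, position 2 = 1

1


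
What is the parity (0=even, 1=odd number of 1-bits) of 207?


0b11001111 has 6 ones => parity 0

0


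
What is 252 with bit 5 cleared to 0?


252 & ~(1 << 5) = 220

220


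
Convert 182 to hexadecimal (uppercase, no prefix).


182 = B6 hex

B6


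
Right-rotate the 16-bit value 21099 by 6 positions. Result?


Rotate 0b101001001101011 right by 6 (16-bit) = 0b1010110101001001 = 44361

44361


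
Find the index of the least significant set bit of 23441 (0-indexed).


0b101101110010001. Lowest set bit at position 0

0


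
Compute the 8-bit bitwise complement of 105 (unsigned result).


~0b1101001 = 0b10010110 = 150 (8-bit unsigned)

150


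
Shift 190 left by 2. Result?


0b10111110 << 2 = 0b1011111000 = 760

760


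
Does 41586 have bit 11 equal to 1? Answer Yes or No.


0b1010001001110010, bit 11 = 0. No

No


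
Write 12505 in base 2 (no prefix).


12505 = 11000011011001 in binary

11000011011001


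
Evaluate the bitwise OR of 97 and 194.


0b1100001 | 0b11000010 = 0b11100011 = 227

227


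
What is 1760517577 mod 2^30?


1760517577 & 1073741823 = 686775753

686775753


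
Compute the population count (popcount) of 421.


0b110100101 has 5 set bits

5


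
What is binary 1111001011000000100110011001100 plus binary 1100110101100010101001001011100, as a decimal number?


1111001011000000100110011001100 + 1100110101100010101001001011100 = 11100000000100011001111100101000 = 3759251240

3759251240


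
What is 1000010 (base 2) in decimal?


1000010 in decimal = 66

66


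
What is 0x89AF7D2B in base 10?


89AF7D2B hex = 2309979435 decimal

2309979435


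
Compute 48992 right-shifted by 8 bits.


0b1011111101100000 >> 8 = 0b10111111 = 191

191


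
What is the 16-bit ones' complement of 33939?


33939 ^ 65535 = 31596

31596


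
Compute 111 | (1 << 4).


111 | (1 << 4) = 111 | 16 = 127

127


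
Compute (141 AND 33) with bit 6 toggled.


Step 1: 141 & 33 = 1
Step 2: 1 ^ (1 << 6) = 1 ^ 64 = 65

65


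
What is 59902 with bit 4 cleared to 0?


59902 & ~(1 << 4) = 59886

59886


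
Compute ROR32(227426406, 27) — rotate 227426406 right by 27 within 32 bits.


Rotate 0b1101100011100100000001100110 right by 27 (32-bit) = 0b10110001110010000000110011000001 = 2982677697

2982677697


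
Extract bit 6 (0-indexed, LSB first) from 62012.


0b1111001000111100, position 6 = 0

0


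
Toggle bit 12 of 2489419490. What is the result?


2489419490 ^ (1 << 12) = 2489419490 ^ 4096 = 2489423586

2489423586


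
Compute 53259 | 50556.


0b1101000000001011 | 0b1100010101111100 = 0b1101010101111111 = 54655

54655


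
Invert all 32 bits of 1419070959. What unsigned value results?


1419070959 ^ 4294967295 = 2875896336

2875896336


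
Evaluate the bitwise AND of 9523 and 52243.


0b10010100110011 & 0b1100110000010011 = 0b10000010011 = 1043

1043


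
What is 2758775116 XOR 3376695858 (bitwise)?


0b10100100011011111001000101001100 ^ 0b11001001010001000100101000110010 = 0b1101101001010111101101101111110 = 1831590782

1831590782


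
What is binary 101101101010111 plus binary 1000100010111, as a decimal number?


101101101010111 + 1000100010111 = 110110001101110 = 27758

27758


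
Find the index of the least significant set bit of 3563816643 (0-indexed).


0b11010100011010111000011011000011. Lowest set bit at position 0

0


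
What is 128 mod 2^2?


128 & 3 = 0

0


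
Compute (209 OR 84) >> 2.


Step 1: 209 | 84 = 213
Step 2: 213 >> 2 = 53

53


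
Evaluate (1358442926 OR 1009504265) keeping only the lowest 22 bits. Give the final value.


Step 1: 1358442926 | 1009504265 = 2096886191
Step 2: 2096886191 & 4194303 = 3928495

3928495


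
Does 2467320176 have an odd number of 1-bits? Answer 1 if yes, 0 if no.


0b10010011000100000101000101110000 has 11 ones => parity 1

1


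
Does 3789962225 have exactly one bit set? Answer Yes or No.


0b11100001111001100011101111110001. Multiple bits set => No

No


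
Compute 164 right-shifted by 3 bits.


0b10100100 >> 3 = 0b10100 = 20

20


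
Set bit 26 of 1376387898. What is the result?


1376387898 | (1 << 26) = 1376387898 | 67108864 = 1443496762

1443496762


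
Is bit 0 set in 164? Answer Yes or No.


0b10100100, bit 0 = 0. No

No


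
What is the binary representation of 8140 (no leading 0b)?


8140 = 1111111001100 in binary

1111111001100


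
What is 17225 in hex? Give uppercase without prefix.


17225 = 4349 hex

4349


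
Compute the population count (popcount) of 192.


0b11000000 has 2 set bits

2


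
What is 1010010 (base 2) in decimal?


1010010 in decimal = 82

82


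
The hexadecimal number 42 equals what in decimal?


42 hex = 66 decimal

66


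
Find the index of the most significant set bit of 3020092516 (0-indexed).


0b10110100000000101111010001100100. Highest set bit at position 31

31


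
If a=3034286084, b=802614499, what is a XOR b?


3034286084 ^ 802614499 = 2601346279

2601346279


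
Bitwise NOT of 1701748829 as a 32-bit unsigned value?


~0b1100101011011101010000001011101 = 0b10011010100100010101111110100010 = 2593218466 (32-bit unsigned)

2593218466


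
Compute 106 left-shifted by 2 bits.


0b1101010 << 2 = 0b110101000 = 424

424


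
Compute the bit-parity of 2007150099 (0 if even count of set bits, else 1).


0b1110111101000101010111000010011 has 17 ones => parity 1

1


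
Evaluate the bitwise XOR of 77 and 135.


0b1001101 ^ 0b10000111 = 0b11001010 = 202

202


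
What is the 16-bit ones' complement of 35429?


35429 ^ 65535 = 30106

30106


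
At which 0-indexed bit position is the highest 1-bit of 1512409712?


0b1011010001001011000101001110000. Highest set bit at position 30

30


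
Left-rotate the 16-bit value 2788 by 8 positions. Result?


Rotate 0b101011100100 left by 8 (16-bit) = 0b1110010000001010 = 58378

58378


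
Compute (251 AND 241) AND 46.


Step 1: 251 & 241 = 241
Step 2: 241 & 46 = 32

32


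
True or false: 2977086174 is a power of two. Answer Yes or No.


0b10110001011100101011101011011110. Multiple bits set => No

No


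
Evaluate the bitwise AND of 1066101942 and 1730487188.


0b111111100010110110110010110110 & 0b1100111001001010010001110010100 = 0b100111000000010010000010010100 = 654385300

654385300


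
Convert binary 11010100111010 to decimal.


11010100111010 in decimal = 13626

13626


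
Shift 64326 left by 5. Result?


0b1111101101000110 << 5 = 0b111110110100011000000 = 2058432

2058432


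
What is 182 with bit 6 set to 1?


182 | (1 << 6) = 182 | 64 = 246

246


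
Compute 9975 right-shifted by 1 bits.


0b10011011110111 >> 1 = 0b1001101111011 = 4987

4987


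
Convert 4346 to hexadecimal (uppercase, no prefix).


4346 = 10FA hex

10FA


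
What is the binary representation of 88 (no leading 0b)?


88 = 1011000 in binary

1011000


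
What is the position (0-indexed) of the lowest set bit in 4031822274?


0b11110000010100001011100111000010. Lowest set bit at position 1

1


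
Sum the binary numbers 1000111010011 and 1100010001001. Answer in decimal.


1000111010011 + 1100010001001 = 10101001011100 = 10844

10844


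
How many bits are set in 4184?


0b1000001011000 has 4 set bits

4


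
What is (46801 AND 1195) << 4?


Step 1: 46801 & 1195 = 1153
Step 2: 1153 << 4 = 18448

18448


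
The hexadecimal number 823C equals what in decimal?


823C hex = 33340 decimal

33340


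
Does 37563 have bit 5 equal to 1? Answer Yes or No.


0b1001001010111011, bit 5 = 1. Yes

Yes


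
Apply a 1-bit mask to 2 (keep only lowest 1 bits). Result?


2 & 1 = 0

0


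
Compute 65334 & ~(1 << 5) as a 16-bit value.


65334 & ~(1 << 5) = 65302

65302


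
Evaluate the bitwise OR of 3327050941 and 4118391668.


0b11000110010011101100010010111101 | 0b11110101011110011010101101110100 = 0b11110111011111111110111111111101 = 4152356861

4152356861


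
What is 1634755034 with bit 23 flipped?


1634755034 ^ (1 << 23) = 1634755034 ^ 8388608 = 1643143642

1643143642


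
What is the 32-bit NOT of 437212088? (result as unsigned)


~0b11010000011110101001110111000 = 0b11100101111100001010110001000111 = 3857755207 (32-bit unsigned)

3857755207


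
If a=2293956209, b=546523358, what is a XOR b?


2293956209 ^ 546523358 = 2821306031

2821306031


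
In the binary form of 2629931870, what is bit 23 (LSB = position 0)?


0b10011100110000011001001101011110, position 23 = 1

1


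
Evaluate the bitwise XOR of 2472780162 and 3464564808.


0b10010011011000111010000110000010 ^ 0b11001110100000010001000001001000 = 0b1011101111000101011000111001010 = 1575137738

1575137738


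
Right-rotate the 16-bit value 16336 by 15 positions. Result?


Rotate 0b11111111010000 right by 15 (16-bit) = 0b111111110100000 = 32672

32672


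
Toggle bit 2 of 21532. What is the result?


21532 ^ (1 << 2) = 21532 ^ 4 = 21528

21528


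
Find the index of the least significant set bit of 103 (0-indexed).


0b1100111. Lowest set bit at position 0

0


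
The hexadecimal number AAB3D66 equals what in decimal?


AAB3D66 hex = 178994534 decimal

178994534


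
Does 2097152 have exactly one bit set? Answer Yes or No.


0b1000000000000000000000. Only one bit set => Yes

Yes


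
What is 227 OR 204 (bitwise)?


0b11100011 | 0b11001100 = 0b11101111 = 239

239


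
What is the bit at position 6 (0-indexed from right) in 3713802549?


0b11011101010111000010000100110101, position 6 = 0

0


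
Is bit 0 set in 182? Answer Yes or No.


0b10110110, bit 0 = 0. No

No


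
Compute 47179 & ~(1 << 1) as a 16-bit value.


47179 & ~(1 << 1) = 47177

47177


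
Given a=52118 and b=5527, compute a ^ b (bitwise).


52118 ^ 5527 = 56833

56833


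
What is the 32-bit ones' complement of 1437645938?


1437645938 ^ 4294967295 = 2857321357

2857321357


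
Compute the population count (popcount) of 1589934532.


0b1011110110001000111100111000100 has 16 set bits

16


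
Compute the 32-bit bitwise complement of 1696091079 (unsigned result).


~0b1100101000110000100101111000111 = 0b10011010111001111011010000111000 = 2598876216 (32-bit unsigned)

2598876216


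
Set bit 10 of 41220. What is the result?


41220 | (1 << 10) = 41220 | 1024 = 42244

42244


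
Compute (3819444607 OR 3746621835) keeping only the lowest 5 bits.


Step 1: 3819444607 | 3746621835 = 4294507007
Step 2: 4294507007 & 31 = 31

31


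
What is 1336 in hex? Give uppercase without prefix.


1336 = 538 hex

538


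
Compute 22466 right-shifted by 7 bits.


0b101011111000010 >> 7 = 0b10101111 = 175

175


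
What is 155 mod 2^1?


155 & 1 = 1

1


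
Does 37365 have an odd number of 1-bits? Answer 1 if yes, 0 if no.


0b1001000111110101 has 9 ones => parity 1

1


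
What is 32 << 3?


0b100000 << 3 = 0b100000000 = 256

256


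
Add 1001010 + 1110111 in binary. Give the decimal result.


1001010 + 1110111 = 11000001 = 193

193


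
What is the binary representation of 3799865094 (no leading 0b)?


3799865094 = 11100010011111010101011100000110 in binary

11100010011111010101011100000110


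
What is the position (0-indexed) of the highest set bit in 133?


0b10000101. Highest set bit at position 7

7


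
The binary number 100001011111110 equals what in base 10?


100001011111110 in decimal = 17150

17150


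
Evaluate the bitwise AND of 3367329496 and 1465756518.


0b11001000101101010101111011011000 & 0b1010111010111011010101101100110 = 0b1000000000101010000101001000000 = 1075120704

1075120704


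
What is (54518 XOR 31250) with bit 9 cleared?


Step 1: 54518 ^ 31250 = 44772
Step 2: 44772 & ~(1 << 9) = 44260

44260


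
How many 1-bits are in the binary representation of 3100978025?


0b10111000110101010010101101101001 has 17 set bits

17


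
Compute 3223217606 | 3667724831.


0b11000000000111100110010111000110 | 0b11011010100111010000101000011111 = 0b11011010100111110110111111011111 = 3667881951

3667881951


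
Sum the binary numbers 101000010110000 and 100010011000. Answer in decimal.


101000010110000 + 100010011000 = 101100101001000 = 22856

22856


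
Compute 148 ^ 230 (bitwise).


0b10010100 ^ 0b11100110 = 0b1110010 = 114

114


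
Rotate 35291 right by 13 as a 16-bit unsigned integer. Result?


Rotate 0b1000100111011011 right by 13 (16-bit) = 0b100111011011100 = 20188

20188


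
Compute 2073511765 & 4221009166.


0b1111011100101110100011101010101 & 0b11111011100101110111110100001110 = 0b1111011100101110100010100000100 = 2073511172

2073511172


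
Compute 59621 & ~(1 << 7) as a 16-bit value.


59621 & ~(1 << 7) = 59493

59493


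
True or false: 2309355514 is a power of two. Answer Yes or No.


0b10001001101001011111011111111010. Multiple bits set => No

No


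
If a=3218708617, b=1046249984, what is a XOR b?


3218708617 ^ 1046249984 = 2172983945

2172983945


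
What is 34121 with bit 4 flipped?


34121 ^ (1 << 4) = 34121 ^ 16 = 34137

34137


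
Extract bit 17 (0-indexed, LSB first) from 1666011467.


0b1100011010011010101000101001011, position 17 = 0

0


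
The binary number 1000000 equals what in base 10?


1000000 in decimal = 64

64


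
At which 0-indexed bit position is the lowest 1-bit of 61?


0b111101. Lowest set bit at position 0

0


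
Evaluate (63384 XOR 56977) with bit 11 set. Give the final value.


Step 1: 63384 ^ 56977 = 10505
Step 2: 10505 | (1 << 11) = 10505 | 2048 = 10505

10505


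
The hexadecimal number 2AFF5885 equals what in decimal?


2AFF5885 hex = 721377413 decimal

721377413


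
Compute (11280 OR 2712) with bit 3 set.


Step 1: 11280 | 2712 = 11928
Step 2: 11928 | (1 << 3) = 11928 | 8 = 11928

11928


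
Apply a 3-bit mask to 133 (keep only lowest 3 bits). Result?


133 & 7 = 5

5


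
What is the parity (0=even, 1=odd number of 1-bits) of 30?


0b11110 has 4 ones => parity 0

0


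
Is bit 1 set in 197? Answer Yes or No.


0b11000101, bit 1 = 0. No

No


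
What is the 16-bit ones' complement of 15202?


15202 ^ 65535 = 50333

50333


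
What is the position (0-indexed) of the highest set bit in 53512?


0b1101000100001000. Highest set bit at position 15

15


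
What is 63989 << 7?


0b1111100111110101 << 7 = 0b11111001111101010000000 = 8190592

8190592


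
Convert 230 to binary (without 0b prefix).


230 = 11100110 in binary

11100110


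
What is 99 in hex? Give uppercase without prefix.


99 = 63 hex

63


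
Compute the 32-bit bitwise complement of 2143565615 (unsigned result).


~0b1111111110001000011011100101111 = 0b10000000001110111100100011010000 = 2151401680 (32-bit unsigned)

2151401680


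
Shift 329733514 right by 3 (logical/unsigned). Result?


0b10011101001110101010110001010 >> 3 = 0b10011101001110101010110001 = 41216689

41216689


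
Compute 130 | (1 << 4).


130 | (1 << 4) = 130 | 16 = 146

146


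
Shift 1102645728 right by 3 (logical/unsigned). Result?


0b1000001101110010000100111100000 >> 3 = 0b1000001101110010000100111100 = 137830716

137830716


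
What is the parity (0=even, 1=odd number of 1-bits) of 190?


0b10111110 has 6 ones => parity 0

0


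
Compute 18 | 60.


0b10010 | 0b111100 = 0b111110 = 62

62


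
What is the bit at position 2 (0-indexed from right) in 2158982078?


0b10000000101011110111001110111110, position 2 = 1

1


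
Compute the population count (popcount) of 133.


0b10000101 has 3 set bits

3


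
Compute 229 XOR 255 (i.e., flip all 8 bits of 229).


229 ^ 255 = 26

26


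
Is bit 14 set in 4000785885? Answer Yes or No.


0b11101110011101110010010111011101, bit 14 = 0. No

No


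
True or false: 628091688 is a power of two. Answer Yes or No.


0b100101011011111110101100101000. Multiple bits set => No

No


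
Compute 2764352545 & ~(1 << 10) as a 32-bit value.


2764352545 & ~(1 << 10) = 2764351521

2764351521


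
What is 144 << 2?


0b10010000 << 2 = 0b1001000000 = 576

576


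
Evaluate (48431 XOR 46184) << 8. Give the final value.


Step 1: 48431 ^ 46184 = 2375
Step 2: 2375 << 8 = 608000

608000


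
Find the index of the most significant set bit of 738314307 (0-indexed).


0b101100000000011100100001000011. Highest set bit at position 29

29


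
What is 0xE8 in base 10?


E8 hex = 232 decimal

232


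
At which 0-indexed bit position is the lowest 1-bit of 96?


0b1100000. Lowest set bit at position 5

5


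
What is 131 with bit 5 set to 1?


131 | (1 << 5) = 131 | 32 = 163

163


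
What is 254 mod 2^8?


254 & 255 = 254

254


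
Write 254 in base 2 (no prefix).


254 = 11111110 in binary

11111110


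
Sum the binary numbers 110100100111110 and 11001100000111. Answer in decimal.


110100100111110 + 11001100000111 = 1001110001000101 = 40005

40005


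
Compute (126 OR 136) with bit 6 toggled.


Step 1: 126 | 136 = 254
Step 2: 254 ^ (1 << 6) = 254 ^ 64 = 190

190


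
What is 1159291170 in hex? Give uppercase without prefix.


1159291170 = 45196122 hex

45196122


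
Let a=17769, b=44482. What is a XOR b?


17769 ^ 44482 = 59563

59563


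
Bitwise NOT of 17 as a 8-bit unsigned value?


~0b10001 = 0b11101110 = 238 (8-bit unsigned)

238


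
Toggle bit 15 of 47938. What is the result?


47938 ^ (1 << 15) = 47938 ^ 32768 = 15170

15170


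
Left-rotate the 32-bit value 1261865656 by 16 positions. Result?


Rotate 0b1001011001101101000101010111000 left by 16 (32-bit) = 0b10001010101110000100101100110110 = 2327333686

2327333686


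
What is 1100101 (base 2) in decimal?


1100101 in decimal = 101

101


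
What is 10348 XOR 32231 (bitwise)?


0b10100001101100 ^ 0b111110111100111 = 0b101010110001011 = 21899

21899


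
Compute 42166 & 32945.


0b1010010010110110 & 0b1000000010110001 = 0b1000000010110000 = 32944

32944


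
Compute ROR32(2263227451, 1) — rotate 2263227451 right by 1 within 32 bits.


Rotate 0b10000110111001100001110000111011 right by 1 (32-bit) = 0b11000011011100110000111000011101 = 3279097373

3279097373


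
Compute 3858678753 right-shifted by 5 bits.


0b11100101111111101100001111100001 >> 5 = 0b111001011111111011000011111 = 120583711

120583711


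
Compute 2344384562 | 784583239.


0b10001011101111000111100000110010 | 0b101110110000111100101001000111 = 0b10101111111111111111101001110111 = 2952788599

2952788599


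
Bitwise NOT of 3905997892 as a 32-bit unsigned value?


~0b11101000110100001100110001000100 = 0b10111001011110011001110111011 = 388969403 (32-bit unsigned)

388969403


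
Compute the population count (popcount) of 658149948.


0b100111001110101001001000111100 has 15 set bits

15


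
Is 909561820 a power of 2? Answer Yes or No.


0b110110001101101100111111011100. Multiple bits set => No

No


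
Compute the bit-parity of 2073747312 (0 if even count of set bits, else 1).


0b1111011100110101101111101110000 has 20 ones => parity 0

0


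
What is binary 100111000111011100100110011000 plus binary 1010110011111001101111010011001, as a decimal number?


100111000111011100100110011000 + 1010110011111001101111010011001 = 1111101100110101010100000110001 = 2107287601

2107287601


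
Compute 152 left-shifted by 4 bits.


0b10011000 << 4 = 0b100110000000 = 2432

2432


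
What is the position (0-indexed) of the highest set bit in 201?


0b11001001. Highest set bit at position 7

7


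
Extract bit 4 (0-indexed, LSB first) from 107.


0b1101011, position 4 = 0

0


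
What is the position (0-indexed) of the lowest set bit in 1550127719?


0b1011100011001010001001001100111. Lowest set bit at position 0

0


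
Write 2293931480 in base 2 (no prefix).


2293931480 = 10001000101110101001110111011000 in binary

10001000101110101001110111011000


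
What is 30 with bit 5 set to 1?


30 | (1 << 5) = 30 | 32 = 62

62


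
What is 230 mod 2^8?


230 & 255 = 230

230


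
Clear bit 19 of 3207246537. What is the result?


3207246537 & ~(1 << 19) = 3206722249

3206722249


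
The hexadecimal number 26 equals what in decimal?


26 hex = 38 decimal

38


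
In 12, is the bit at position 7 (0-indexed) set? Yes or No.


0b1100, bit 7 = 0. No

No
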